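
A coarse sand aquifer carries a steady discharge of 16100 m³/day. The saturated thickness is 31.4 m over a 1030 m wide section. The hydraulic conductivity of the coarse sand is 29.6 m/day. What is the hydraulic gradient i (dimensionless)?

Cross-sectional area A = 1030 × 31.4 = 32342 m².
From Q = K·A·i, i = Q / (K·A) = 16100 / (29.60 × 32342) = 0.01682.

0.0168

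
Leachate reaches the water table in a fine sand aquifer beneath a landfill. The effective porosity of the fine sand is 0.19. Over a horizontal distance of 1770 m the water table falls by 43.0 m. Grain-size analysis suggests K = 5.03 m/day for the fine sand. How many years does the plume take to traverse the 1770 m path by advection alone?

7.53

Hydraulic gradient i = Δh / L = 43.0 / 1770 = 0.02429.
Darcy flux q = K · i = 5.030 × 0.02429 = 0.1222 m/day.
Seepage velocity v = q / n_e = 0.1222 / 0.19 = 0.6431 m/day.
Travel time t = L / v = 1770 / 0.6431 = 2752 days = 7.535 years.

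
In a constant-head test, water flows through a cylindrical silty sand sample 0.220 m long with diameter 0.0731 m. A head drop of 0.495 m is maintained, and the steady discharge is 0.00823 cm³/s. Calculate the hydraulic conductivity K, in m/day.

Cross-sectional area A = π·(d/2)² = π × (0.0731/2)² = 0.004197 m².
Convert discharge: 0.00823 cm³/s = 8.230e-09 m³/s.
Darcy's law rearranged: K = Q·L / (A·Δh) = 8.230e-09 × 0.220 / (0.004197 × 0.495) = 8.716e-07 m/s = 0.07530 m/day.

0.0753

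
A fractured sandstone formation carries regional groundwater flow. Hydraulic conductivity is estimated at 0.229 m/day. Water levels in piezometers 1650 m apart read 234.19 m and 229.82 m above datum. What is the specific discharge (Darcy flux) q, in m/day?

0.000607

Hydraulic gradient i = (234.19 − 229.82) / 1650 = 4.37 / 1650 = 0.002648.
Specific discharge q = K · i = 0.2290 × 0.002648 = 0.0006065 m/day.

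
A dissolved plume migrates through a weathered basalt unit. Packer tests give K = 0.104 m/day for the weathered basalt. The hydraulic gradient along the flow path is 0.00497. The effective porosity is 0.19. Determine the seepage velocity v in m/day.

0.00272

Hydraulic gradient i = 0.00497.
Darcy flux q = K · i = 0.1040 × 0.004970 = 0.0005169 m/day.
Seepage velocity v = q / n_e = 0.0005169 / 0.19 = 0.002720 m/day.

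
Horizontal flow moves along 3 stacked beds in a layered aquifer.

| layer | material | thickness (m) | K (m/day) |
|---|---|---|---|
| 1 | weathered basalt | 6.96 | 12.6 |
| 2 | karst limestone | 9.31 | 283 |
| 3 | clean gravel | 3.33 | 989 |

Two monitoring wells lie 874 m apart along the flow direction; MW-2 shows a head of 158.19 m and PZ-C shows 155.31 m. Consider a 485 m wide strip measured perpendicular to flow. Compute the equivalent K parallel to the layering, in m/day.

Flow is parallel to layering, so each bed carries its own Darcy discharge and the transmissivities add.
Σ(K_i·b_i) = 12.6×6.96 + 283×9.31 + 989×3.33 = 6016 m²/day.
Total thickness b = 19.60 m, so K_eq = Σ(K_i·b_i)/b = 306.9 m/day.

307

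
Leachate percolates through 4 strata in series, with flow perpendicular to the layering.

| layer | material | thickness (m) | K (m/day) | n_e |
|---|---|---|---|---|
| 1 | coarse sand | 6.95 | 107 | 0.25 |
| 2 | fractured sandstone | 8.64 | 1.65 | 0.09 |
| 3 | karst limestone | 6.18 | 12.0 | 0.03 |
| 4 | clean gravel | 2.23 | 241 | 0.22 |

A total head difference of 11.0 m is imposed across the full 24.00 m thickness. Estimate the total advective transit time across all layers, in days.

With flow normal to the layers, continuity requires the same specific discharge q through every layer.
Σ(b_i/K_i) = 6.95/107 + 8.64/1.65 + 6.18/12.0 + 2.23/241 = 5.826 d.
q = Δh / Σ(b_i/K_i) = 11.0 / 5.826 = 1.888 m/day.
In each layer the seepage velocity is v_i = q/n_i, so the layer transit time is t_i = b_i·n_i / q:
  layer 1 (coarse sand): t_1 = 6.95 × 0.25 / 1.888 = 0.9202 d
  layer 2 (fractured sandstone): t_2 = 8.64 × 0.09 / 1.888 = 0.4118 d
  layer 3 (karst limestone): t_3 = 6.18 × 0.03 / 1.888 = 0.09819 d
  layer 4 (clean gravel): t_4 = 2.23 × 0.22 / 1.888 = 0.2598 d
Total t = Σ t_i = 1.690 days.

1.69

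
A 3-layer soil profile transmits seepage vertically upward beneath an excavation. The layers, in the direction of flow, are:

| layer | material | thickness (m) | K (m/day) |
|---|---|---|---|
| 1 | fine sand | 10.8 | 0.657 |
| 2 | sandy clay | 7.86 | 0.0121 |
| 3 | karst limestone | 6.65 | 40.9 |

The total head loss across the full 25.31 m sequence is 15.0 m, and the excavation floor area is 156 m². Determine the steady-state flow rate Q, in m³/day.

Flow is perpendicular to layering, so the layers act in series and the equivalent K is the thickness-weighted harmonic mean.
Total thickness L = 10.8 + 7.86 + 6.65 = 25.31 m.
Σ(b_i/K_i) = 10.8/0.657 + 7.86/0.0121 + 6.65/40.9 = 666.2 d.
K_eq = L / Σ(b_i/K_i) = 25.31 / 666.2 = 0.03799 m/day.
Q = K_eq · A · (Δh/L) = 0.03799 × 156 × (15.0/25.31) = 3.513 m³/day.

3.51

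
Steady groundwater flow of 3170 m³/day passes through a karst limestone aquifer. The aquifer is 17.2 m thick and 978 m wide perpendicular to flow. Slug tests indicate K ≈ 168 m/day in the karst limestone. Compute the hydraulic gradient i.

Cross-sectional area A = 978 × 17.2 = 16822 m².
From Q = K·A·i, i = Q / (K·A) = 3170 / (168.0 × 16822) = 0.001122.

0.00112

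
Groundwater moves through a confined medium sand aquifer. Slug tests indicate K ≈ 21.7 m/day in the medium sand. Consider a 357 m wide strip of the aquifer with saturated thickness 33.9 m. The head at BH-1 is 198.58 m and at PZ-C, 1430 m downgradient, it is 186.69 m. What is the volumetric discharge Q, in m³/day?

Cross-sectional area A = 357 × 33.9 = 12102 m².
Hydraulic gradient i = (198.58 − 186.69) / 1430 = 11.89 / 1430 = 0.008315.
Darcy's law: Q = K · A · i = 21.70 × 12102 × 0.008315 = 2184 m³/day.

2180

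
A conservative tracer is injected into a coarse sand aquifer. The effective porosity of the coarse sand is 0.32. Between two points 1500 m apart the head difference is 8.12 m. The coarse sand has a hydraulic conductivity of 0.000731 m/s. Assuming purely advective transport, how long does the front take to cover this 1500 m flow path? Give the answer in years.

Convert K: 0.000731 m/s × 86400 = 63.16 m/day.
Hydraulic gradient i = Δh / L = 8.12 / 1500 = 0.005413.
Darcy flux q = K · i = 63.16 × 0.005413 = 0.3419 m/day.
Seepage velocity v = q / n_e = 0.3419 / 0.32 = 1.068 m/day.
Travel time t = L / v = 1500 / 1.068 = 1404 days = 3.844 years.

3.84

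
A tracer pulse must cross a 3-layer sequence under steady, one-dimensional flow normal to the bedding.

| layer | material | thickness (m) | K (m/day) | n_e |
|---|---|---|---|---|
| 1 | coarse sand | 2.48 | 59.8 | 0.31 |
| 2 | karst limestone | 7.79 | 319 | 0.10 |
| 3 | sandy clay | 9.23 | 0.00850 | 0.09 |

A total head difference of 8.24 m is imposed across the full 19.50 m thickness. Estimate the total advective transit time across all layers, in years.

0.858

With flow normal to the layers, continuity requires the same specific discharge q through every layer.
Σ(b_i/K_i) = 2.48/59.8 + 7.79/319 + 9.23/0.00850 = 1086 d.
q = Δh / Σ(b_i/K_i) = 8.24 / 1086 = 0.007588 m/day.
In each layer the seepage velocity is v_i = q/n_i, so the layer transit time is t_i = b_i·n_i / q:
  layer 1 (coarse sand): t_1 = 2.48 × 0.31 / 0.007588 = 101.3 d
  layer 2 (karst limestone): t_2 = 7.79 × 0.10 / 0.007588 = 102.7 d
  layer 3 (sandy clay): t_3 = 9.23 × 0.09 / 0.007588 = 109.5 d
Total t = Σ t_i = 313.5 days = 0.8582 years.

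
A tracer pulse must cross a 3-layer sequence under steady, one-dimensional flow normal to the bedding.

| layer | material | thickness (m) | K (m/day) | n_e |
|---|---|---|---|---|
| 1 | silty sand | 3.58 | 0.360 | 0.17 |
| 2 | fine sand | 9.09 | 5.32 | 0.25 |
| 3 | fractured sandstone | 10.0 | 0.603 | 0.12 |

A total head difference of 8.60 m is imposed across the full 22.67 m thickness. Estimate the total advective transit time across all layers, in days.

13.4

With flow normal to the layers, continuity requires the same specific discharge q through every layer.
Σ(b_i/K_i) = 3.58/0.360 + 9.09/5.32 + 10.0/0.603 = 28.24 d.
q = Δh / Σ(b_i/K_i) = 8.60 / 28.24 = 0.3046 m/day.
In each layer the seepage velocity is v_i = q/n_i, so the layer transit time is t_i = b_i·n_i / q:
  layer 1 (silty sand): t_1 = 3.58 × 0.17 / 0.3046 = 1.998 d
  layer 2 (fine sand): t_2 = 9.09 × 0.25 / 0.3046 = 7.461 d
  layer 3 (fractured sandstone): t_3 = 10.0 × 0.12 / 0.3046 = 3.940 d
Total t = Σ t_i = 13.40 days.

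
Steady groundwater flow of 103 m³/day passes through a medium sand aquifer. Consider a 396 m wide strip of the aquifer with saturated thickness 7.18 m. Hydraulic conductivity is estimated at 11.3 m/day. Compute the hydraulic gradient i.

0.00321

Cross-sectional area A = 396 × 7.18 = 2843 m².
From Q = K·A·i, i = Q / (K·A) = 103 / (11.30 × 2843) = 0.003206.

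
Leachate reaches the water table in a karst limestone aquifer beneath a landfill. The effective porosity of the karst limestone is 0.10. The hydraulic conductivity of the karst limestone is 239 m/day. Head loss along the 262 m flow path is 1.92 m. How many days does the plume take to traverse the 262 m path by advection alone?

Hydraulic gradient i = Δh / L = 1.92 / 262 = 0.007328.
Darcy flux q = K · i = 239.0 × 0.007328 = 1.751 m/day.
Seepage velocity v = q / n_e = 1.751 / 0.10 = 17.51 m/day.
Travel time t = L / v = 262 / 17.51 = 14.96 days.

15.0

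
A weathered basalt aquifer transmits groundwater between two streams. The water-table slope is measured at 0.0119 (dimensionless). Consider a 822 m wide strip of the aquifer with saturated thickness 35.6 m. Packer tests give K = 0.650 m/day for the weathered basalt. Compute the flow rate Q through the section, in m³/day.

226

Cross-sectional area A = 822 × 35.6 = 29263 m².
Hydraulic gradient i = 0.0119.
Darcy's law: Q = K · A · i = 0.6500 × 29263 × 0.01190 = 226.4 m³/day.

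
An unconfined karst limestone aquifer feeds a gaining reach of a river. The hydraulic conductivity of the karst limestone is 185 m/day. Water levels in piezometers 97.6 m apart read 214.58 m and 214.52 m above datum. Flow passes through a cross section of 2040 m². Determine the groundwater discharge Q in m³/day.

Hydraulic gradient i = (214.58 − 214.52) / 97.6 = 0.06 / 97.6 = 0.0006148.
Darcy's law: Q = K · A · i = 185.0 × 2040 × 0.0006148 = 232.0 m³/day.

232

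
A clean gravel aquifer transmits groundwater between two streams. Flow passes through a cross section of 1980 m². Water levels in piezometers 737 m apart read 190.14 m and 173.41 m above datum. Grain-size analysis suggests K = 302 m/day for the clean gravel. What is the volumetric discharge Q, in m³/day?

Hydraulic gradient i = (190.14 − 173.41) / 737 = 16.73 / 737 = 0.02270.
Darcy's law: Q = K · A · i = 302.0 × 1980 × 0.02270 = 13574 m³/day.

13600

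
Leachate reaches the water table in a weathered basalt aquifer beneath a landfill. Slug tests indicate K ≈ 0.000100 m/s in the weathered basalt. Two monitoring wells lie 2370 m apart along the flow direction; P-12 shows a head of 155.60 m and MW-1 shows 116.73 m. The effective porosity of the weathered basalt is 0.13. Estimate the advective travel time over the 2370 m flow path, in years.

5.95

Convert K: 0.000100 m/s × 86400 = 8.640 m/day.
Hydraulic gradient i = (155.60 − 116.73) / 2370 = 38.87 / 2370 = 0.01640.
Darcy flux q = K · i = 8.640 × 0.01640 = 0.1417 m/day.
Seepage velocity v = q / n_e = 0.1417 / 0.13 = 1.090 m/day.
Travel time t = L / v = 2370 / 1.090 = 2174 days = 5.953 years.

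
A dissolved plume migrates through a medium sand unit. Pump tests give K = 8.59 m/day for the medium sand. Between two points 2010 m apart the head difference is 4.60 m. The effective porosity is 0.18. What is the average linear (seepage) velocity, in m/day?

0.109

Hydraulic gradient i = Δh / L = 4.60 / 2010 = 0.002289.
Darcy flux q = K · i = 8.590 × 0.002289 = 0.01966 m/day.
Seepage velocity v = q / n_e = 0.01966 / 0.18 = 0.1092 m/day.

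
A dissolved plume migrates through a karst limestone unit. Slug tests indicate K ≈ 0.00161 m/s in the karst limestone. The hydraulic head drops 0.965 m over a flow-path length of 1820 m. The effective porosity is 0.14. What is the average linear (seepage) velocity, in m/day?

0.527

Convert K: 0.00161 m/s × 86400 = 139.1 m/day.
Hydraulic gradient i = Δh / L = 0.965 / 1820 = 0.0005302.
Darcy flux q = K · i = 139.1 × 0.0005302 = 0.07376 m/day.
Seepage velocity v = q / n_e = 0.07376 / 0.14 = 0.5268 m/day.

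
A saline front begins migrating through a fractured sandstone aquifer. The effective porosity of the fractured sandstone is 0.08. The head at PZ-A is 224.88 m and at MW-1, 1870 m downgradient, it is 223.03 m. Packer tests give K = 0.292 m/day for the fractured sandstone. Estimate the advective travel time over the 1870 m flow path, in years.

1420

Hydraulic gradient i = (224.88 − 223.03) / 1870 = 1.85 / 1870 = 0.0009893.
Darcy flux q = K · i = 0.2920 × 0.0009893 = 0.0002889 m/day.
Seepage velocity v = q / n_e = 0.0002889 / 0.08 = 0.003611 m/day.
Travel time t = L / v = 1870 / 0.003611 = 5.179e+05 days = 1418 years.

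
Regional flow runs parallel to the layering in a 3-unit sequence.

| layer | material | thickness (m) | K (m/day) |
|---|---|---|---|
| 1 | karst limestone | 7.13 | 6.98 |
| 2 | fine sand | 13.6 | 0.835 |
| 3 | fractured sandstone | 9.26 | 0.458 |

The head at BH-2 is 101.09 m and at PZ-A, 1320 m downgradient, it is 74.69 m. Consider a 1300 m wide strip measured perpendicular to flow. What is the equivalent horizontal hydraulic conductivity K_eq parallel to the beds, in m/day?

Flow is parallel to layering, so each bed carries its own Darcy discharge and the transmissivities add.
Σ(K_i·b_i) = 6.98×7.13 + 0.835×13.6 + 0.458×9.26 = 65.36 m²/day.
Total thickness b = 29.99 m, so K_eq = Σ(K_i·b_i)/b = 2.180 m/day.

2.18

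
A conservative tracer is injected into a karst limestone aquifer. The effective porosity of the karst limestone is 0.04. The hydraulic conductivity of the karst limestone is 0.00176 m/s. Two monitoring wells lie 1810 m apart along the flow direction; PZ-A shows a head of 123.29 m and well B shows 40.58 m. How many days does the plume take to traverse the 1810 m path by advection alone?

10.4

Convert K: 0.00176 m/s × 86400 = 152.1 m/day.
Hydraulic gradient i = (123.29 − 40.58) / 1810 = 82.71 / 1810 = 0.04570.
Darcy flux q = K · i = 152.1 × 0.04570 = 6.949 m/day.
Seepage velocity v = q / n_e = 6.949 / 0.04 = 173.7 m/day.
Travel time t = L / v = 1810 / 173.7 = 10.42 days.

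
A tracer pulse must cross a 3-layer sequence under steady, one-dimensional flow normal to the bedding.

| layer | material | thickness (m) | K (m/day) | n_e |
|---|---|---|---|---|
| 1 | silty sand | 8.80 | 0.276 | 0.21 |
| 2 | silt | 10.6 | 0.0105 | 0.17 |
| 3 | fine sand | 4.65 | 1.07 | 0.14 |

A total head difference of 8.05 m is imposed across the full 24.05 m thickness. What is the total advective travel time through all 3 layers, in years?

With flow normal to the layers, continuity requires the same specific discharge q through every layer.
Σ(b_i/K_i) = 8.80/0.276 + 10.6/0.0105 + 4.65/1.07 = 1046 d.
q = Δh / Σ(b_i/K_i) = 8.05 / 1046 = 0.007698 m/day.
In each layer the seepage velocity is v_i = q/n_i, so the layer transit time is t_i = b_i·n_i / q:
  layer 1 (silty sand): t_1 = 8.80 × 0.21 / 0.007698 = 240.1 d
  layer 2 (silt): t_2 = 10.6 × 0.17 / 0.007698 = 234.1 d
  layer 3 (fine sand): t_3 = 4.65 × 0.14 / 0.007698 = 84.57 d
Total t = Σ t_i = 558.7 days = 1.530 years.

1.53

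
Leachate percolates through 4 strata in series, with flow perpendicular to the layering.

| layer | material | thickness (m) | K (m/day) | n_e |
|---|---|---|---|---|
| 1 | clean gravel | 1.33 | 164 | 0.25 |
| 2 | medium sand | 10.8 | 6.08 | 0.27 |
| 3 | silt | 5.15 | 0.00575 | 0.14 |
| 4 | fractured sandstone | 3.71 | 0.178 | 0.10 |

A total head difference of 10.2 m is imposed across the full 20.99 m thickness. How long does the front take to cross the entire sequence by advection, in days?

With flow normal to the layers, continuity requires the same specific discharge q through every layer.
Σ(b_i/K_i) = 1.33/164 + 10.8/6.08 + 5.15/0.00575 + 3.71/0.178 = 918.3 d.
q = Δh / Σ(b_i/K_i) = 10.2 / 918.3 = 0.01111 m/day.
In each layer the seepage velocity is v_i = q/n_i, so the layer transit time is t_i = b_i·n_i / q:
  layer 1 (clean gravel): t_1 = 1.33 × 0.25 / 0.01111 = 29.93 d
  layer 2 (medium sand): t_2 = 10.8 × 0.27 / 0.01111 = 262.5 d
  layer 3 (silt): t_3 = 5.15 × 0.14 / 0.01111 = 64.91 d
  layer 4 (fractured sandstone): t_4 = 3.71 × 0.10 / 0.01111 = 33.40 d
Total t = Σ t_i = 390.8 days.

391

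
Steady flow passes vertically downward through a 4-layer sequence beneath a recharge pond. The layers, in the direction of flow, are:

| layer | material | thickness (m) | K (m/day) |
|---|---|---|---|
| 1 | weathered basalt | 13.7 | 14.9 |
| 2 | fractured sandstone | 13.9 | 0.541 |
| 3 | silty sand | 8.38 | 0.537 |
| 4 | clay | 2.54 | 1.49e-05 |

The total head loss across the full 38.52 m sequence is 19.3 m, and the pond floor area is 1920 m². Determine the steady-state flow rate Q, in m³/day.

Flow is perpendicular to layering, so the layers act in series and the equivalent K is the thickness-weighted harmonic mean.
Total thickness L = 13.7 + 13.9 + 8.38 + 2.54 = 38.52 m.
Σ(b_i/K_i) = 13.7/14.9 + 13.9/0.541 + 8.38/0.537 + 2.54/1.49e-05 = 1.705e+05 d.
K_eq = L / Σ(b_i/K_i) = 38.52 / 1.705e+05 = 0.0002259 m/day.
Q = K_eq · A · (Δh/L) = 0.0002259 × 1920 × (19.3/38.52) = 0.2173 m³/day.

0.217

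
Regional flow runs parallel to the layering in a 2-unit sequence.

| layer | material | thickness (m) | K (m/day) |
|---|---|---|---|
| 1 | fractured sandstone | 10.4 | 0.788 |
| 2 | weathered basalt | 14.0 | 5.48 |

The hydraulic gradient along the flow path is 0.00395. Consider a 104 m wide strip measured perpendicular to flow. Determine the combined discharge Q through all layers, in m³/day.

Flow is parallel to layering, so each bed carries its own Darcy discharge and the transmissivities add.
Σ(K_i·b_i) = 0.788×10.4 + 5.48×14.0 = 84.92 m²/day.
Hydraulic gradient i = 0.00395.
Q = Σ(K_i·b_i) · W · i = 84.92 × 104 × 0.003950 = 34.88 m³/day.

34.9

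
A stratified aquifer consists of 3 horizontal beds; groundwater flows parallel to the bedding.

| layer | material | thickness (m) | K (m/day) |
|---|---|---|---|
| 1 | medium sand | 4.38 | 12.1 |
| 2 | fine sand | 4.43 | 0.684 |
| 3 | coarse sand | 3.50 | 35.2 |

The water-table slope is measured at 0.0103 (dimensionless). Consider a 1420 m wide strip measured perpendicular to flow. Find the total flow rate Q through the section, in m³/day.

Flow is parallel to layering, so each bed carries its own Darcy discharge and the transmissivities add.
Σ(K_i·b_i) = 12.1×4.38 + 0.684×4.43 + 35.2×3.50 = 179.2 m²/day.
Hydraulic gradient i = 0.0103.
Q = Σ(K_i·b_i) · W · i = 179.2 × 1420 × 0.01030 = 2621 m³/day.

2620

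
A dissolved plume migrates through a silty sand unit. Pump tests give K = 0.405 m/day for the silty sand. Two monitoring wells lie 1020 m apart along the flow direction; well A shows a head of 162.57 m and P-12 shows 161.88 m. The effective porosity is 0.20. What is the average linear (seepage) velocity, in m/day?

Hydraulic gradient i = (162.57 − 161.88) / 1020 = 0.69 / 1020 = 0.0006765.
Darcy flux q = K · i = 0.4050 × 0.0006765 = 0.0002740 m/day.
Seepage velocity v = q / n_e = 0.0002740 / 0.20 = 0.001370 m/day.

0.00137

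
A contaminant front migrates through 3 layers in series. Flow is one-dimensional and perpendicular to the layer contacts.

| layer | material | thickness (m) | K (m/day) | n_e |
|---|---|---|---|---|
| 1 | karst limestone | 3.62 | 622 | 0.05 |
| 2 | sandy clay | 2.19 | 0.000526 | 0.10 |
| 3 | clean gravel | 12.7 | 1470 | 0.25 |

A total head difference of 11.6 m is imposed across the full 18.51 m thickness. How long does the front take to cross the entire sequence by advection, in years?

3.51

With flow normal to the layers, continuity requires the same specific discharge q through every layer.
Σ(b_i/K_i) = 3.62/622 + 2.19/0.000526 + 12.7/1470 = 4164 d.
q = Δh / Σ(b_i/K_i) = 11.6 / 4164 = 0.002786 m/day.
In each layer the seepage velocity is v_i = q/n_i, so the layer transit time is t_i = b_i·n_i / q:
  layer 1 (karst limestone): t_1 = 3.62 × 0.05 / 0.002786 = 64.97 d
  layer 2 (sandy clay): t_2 = 2.19 × 0.10 / 0.002786 = 78.60 d
  layer 3 (clean gravel): t_3 = 12.7 × 0.25 / 0.002786 = 1140 d
Total t = Σ t_i = 1283 days = 3.513 years.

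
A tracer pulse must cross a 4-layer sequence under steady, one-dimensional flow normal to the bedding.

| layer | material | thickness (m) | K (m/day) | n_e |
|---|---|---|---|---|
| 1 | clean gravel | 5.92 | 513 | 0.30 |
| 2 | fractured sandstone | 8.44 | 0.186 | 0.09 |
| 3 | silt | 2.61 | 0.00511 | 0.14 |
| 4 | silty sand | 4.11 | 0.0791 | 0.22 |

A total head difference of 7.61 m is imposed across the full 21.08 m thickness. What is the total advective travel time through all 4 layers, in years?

With flow normal to the layers, continuity requires the same specific discharge q through every layer.
Σ(b_i/K_i) = 5.92/513 + 8.44/0.186 + 2.61/0.00511 + 4.11/0.0791 = 608.1 d.
q = Δh / Σ(b_i/K_i) = 7.61 / 608.1 = 0.01251 m/day.
In each layer the seepage velocity is v_i = q/n_i, so the layer transit time is t_i = b_i·n_i / q:
  layer 1 (clean gravel): t_1 = 5.92 × 0.30 / 0.01251 = 141.9 d
  layer 2 (fractured sandstone): t_2 = 8.44 × 0.09 / 0.01251 = 60.70 d
  layer 3 (silt): t_3 = 2.61 × 0.14 / 0.01251 = 29.20 d
  layer 4 (silty sand): t_4 = 4.11 × 0.22 / 0.01251 = 72.25 d
Total t = Σ t_i = 304.1 days = 0.8325 years.

0.833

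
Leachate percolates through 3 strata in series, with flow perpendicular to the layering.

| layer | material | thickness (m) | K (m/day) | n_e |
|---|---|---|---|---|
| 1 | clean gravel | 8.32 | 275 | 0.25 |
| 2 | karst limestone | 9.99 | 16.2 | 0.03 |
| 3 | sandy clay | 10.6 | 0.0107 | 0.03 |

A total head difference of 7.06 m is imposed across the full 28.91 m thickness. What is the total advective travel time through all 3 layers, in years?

With flow normal to the layers, continuity requires the same specific discharge q through every layer.
Σ(b_i/K_i) = 8.32/275 + 9.99/16.2 + 10.6/0.0107 = 991.3 d.
q = Δh / Σ(b_i/K_i) = 7.06 / 991.3 = 0.007122 m/day.
In each layer the seepage velocity is v_i = q/n_i, so the layer transit time is t_i = b_i·n_i / q:
  layer 1 (clean gravel): t_1 = 8.32 × 0.25 / 0.007122 = 292.1 d
  layer 2 (karst limestone): t_2 = 9.99 × 0.03 / 0.007122 = 42.08 d
  layer 3 (sandy clay): t_3 = 10.6 × 0.03 / 0.007122 = 44.65 d
Total t = Σ t_i = 378.8 days = 1.037 years.

1.04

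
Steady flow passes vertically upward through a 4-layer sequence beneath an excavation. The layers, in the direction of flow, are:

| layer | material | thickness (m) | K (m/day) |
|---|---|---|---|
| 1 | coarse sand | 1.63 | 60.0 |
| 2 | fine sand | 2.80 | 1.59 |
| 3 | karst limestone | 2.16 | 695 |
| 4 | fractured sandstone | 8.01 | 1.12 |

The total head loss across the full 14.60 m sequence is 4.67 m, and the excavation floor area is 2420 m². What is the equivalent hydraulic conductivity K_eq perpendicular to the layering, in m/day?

Flow is perpendicular to layering, so the layers act in series and the equivalent K is the thickness-weighted harmonic mean.
Total thickness L = 1.63 + 2.80 + 2.16 + 8.01 = 14.60 m.
Σ(b_i/K_i) = 1.63/60.0 + 2.80/1.59 + 2.16/695 + 8.01/1.12 = 8.943 d.
K_eq = L / Σ(b_i/K_i) = 14.60 / 8.943 = 1.633 m/day.

1.63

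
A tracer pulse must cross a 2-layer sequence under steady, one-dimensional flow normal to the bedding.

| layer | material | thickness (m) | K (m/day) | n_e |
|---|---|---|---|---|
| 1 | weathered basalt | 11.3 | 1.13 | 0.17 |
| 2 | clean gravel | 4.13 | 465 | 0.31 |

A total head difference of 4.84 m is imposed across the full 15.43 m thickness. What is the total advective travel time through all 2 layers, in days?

With flow normal to the layers, continuity requires the same specific discharge q through every layer.
Σ(b_i/K_i) = 11.3/1.13 + 4.13/465 = 10.01 d.
q = Δh / Σ(b_i/K_i) = 4.84 / 10.01 = 0.4836 m/day.
In each layer the seepage velocity is v_i = q/n_i, so the layer transit time is t_i = b_i·n_i / q:
  layer 1 (weathered basalt): t_1 = 11.3 × 0.17 / 0.4836 = 3.973 d
  layer 2 (clean gravel): t_2 = 4.13 × 0.31 / 0.4836 = 2.648 d
Total t = Σ t_i = 6.620 days.

6.62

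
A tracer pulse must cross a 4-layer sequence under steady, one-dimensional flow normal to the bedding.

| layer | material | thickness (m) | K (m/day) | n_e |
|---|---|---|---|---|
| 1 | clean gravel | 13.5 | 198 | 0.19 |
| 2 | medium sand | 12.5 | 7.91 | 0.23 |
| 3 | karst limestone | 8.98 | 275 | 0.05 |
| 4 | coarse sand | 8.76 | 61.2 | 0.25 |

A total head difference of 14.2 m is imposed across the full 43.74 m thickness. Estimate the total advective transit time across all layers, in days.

1.04

With flow normal to the layers, continuity requires the same specific discharge q through every layer.
Σ(b_i/K_i) = 13.5/198 + 12.5/7.91 + 8.98/275 + 8.76/61.2 = 1.824 d.
q = Δh / Σ(b_i/K_i) = 14.2 / 1.824 = 7.784 m/day.
In each layer the seepage velocity is v_i = q/n_i, so the layer transit time is t_i = b_i·n_i / q:
  layer 1 (clean gravel): t_1 = 13.5 × 0.19 / 7.784 = 0.3295 d
  layer 2 (medium sand): t_2 = 12.5 × 0.23 / 7.784 = 0.3693 d
  layer 3 (karst limestone): t_3 = 8.98 × 0.05 / 7.784 = 0.05768 d
  layer 4 (coarse sand): t_4 = 8.76 × 0.25 / 7.784 = 0.2813 d
Total t = Σ t_i = 1.038 days.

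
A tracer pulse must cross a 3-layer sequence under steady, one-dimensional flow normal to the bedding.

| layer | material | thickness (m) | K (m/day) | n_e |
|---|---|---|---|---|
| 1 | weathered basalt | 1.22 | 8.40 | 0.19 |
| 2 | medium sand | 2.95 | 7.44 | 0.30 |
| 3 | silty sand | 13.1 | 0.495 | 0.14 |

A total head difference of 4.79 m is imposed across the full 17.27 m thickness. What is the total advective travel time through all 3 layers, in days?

With flow normal to the layers, continuity requires the same specific discharge q through every layer.
Σ(b_i/K_i) = 1.22/8.40 + 2.95/7.44 + 13.1/0.495 = 27.01 d.
q = Δh / Σ(b_i/K_i) = 4.79 / 27.01 = 0.1774 m/day.
In each layer the seepage velocity is v_i = q/n_i, so the layer transit time is t_i = b_i·n_i / q:
  layer 1 (weathered basalt): t_1 = 1.22 × 0.19 / 0.1774 = 1.307 d
  layer 2 (medium sand): t_2 = 2.95 × 0.30 / 0.1774 = 4.990 d
  layer 3 (silty sand): t_3 = 13.1 × 0.14 / 0.1774 = 10.34 d
Total t = Σ t_i = 16.64 days.

16.6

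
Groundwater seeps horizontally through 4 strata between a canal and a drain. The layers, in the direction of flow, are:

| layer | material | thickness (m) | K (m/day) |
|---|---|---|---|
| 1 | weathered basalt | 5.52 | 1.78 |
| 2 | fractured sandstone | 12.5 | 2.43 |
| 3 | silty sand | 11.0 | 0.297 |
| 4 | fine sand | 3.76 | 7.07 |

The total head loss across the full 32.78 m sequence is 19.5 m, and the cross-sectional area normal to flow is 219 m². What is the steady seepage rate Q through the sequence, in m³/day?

93.2

Flow is perpendicular to layering, so the layers act in series and the equivalent K is the thickness-weighted harmonic mean.
Total thickness L = 5.52 + 12.5 + 11.0 + 3.76 = 32.78 m.
Σ(b_i/K_i) = 5.52/1.78 + 12.5/2.43 + 11.0/0.297 + 3.76/7.07 = 45.81 d.
K_eq = L / Σ(b_i/K_i) = 32.78 / 45.81 = 0.7155 m/day.
Q = K_eq · A · (Δh/L) = 0.7155 × 219 × (19.5/32.78) = 93.21 m³/day.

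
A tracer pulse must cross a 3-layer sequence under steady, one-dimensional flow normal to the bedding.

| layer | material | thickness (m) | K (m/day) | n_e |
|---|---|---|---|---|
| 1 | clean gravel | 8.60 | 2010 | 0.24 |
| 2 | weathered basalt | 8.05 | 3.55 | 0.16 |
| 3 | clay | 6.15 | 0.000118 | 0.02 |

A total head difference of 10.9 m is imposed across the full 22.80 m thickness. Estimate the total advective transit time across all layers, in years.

With flow normal to the layers, continuity requires the same specific discharge q through every layer.
Σ(b_i/K_i) = 8.60/2010 + 8.05/3.55 + 6.15/0.000118 = 52121 d.
q = Δh / Σ(b_i/K_i) = 10.9 / 52121 = 0.0002091 m/day.
In each layer the seepage velocity is v_i = q/n_i, so the layer transit time is t_i = b_i·n_i / q:
  layer 1 (clean gravel): t_1 = 8.60 × 0.24 / 0.0002091 = 9870 d
  layer 2 (weathered basalt): t_2 = 8.05 × 0.16 / 0.0002091 = 6159 d
  layer 3 (clay): t_3 = 6.15 × 0.02 / 0.0002091 = 588.2 d
Total t = Σ t_i = 16617 days = 45.49 years.

45.5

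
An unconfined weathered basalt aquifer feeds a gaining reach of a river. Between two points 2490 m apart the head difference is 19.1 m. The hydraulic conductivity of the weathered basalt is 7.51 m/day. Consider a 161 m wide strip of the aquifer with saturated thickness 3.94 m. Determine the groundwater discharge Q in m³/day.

Cross-sectional area A = 161 × 3.94 = 634.3 m².
Hydraulic gradient i = Δh / L = 19.1 / 2490 = 0.007671.
Darcy's law: Q = K · A · i = 7.510 × 634.3 × 0.007671 = 36.54 m³/day.

36.5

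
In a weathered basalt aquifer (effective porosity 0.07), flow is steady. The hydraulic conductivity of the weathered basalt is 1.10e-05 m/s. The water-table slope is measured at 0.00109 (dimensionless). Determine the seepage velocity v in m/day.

0.0148

Convert K: 1.10e-05 m/s × 86400 = 0.9504 m/day.
Hydraulic gradient i = 0.00109.
Darcy flux q = K · i = 0.9504 × 0.001090 = 0.001036 m/day.
Seepage velocity v = q / n_e = 0.001036 / 0.07 = 0.01480 m/day.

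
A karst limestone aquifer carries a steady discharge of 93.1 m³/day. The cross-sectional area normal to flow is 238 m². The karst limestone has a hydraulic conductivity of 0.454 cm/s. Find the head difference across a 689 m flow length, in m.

0.687

Convert K: 0.454 cm/s × 864 = 392.3 m/day.
From Q = K·A·i, i = Q / (K·A) = 93.1 / (392.3 × 238.0) = 0.0009972.
Head loss Δh = i · L = 0.0009972 × 689 = 0.6871 m.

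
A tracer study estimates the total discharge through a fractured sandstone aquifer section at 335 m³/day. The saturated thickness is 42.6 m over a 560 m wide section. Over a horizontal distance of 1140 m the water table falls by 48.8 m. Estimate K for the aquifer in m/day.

0.328

Cross-sectional area A = 560 × 42.6 = 23856 m².
Hydraulic gradient i = Δh / L = 48.8 / 1140 = 0.04281.
From Q = K·A·i, K = Q / (A·i) = 335 / (23856 × 0.04281) = 0.3280 m/day.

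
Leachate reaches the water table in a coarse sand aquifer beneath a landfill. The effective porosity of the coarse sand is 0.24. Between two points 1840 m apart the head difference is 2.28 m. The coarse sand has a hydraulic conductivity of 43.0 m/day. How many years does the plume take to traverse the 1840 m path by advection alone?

Hydraulic gradient i = Δh / L = 2.28 / 1840 = 0.001239.
Darcy flux q = K · i = 43.00 × 0.001239 = 0.05328 m/day.
Seepage velocity v = q / n_e = 0.05328 / 0.24 = 0.2220 m/day.
Travel time t = L / v = 1840 / 0.2220 = 8288 days = 22.69 years.

22.7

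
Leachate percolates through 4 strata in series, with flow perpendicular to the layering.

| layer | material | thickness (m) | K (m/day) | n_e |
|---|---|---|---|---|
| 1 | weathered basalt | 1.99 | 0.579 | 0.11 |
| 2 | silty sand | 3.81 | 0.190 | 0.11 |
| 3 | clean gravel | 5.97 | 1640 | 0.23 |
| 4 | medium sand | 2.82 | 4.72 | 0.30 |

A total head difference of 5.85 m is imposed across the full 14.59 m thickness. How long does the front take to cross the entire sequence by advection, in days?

11.8

With flow normal to the layers, continuity requires the same specific discharge q through every layer.
Σ(b_i/K_i) = 1.99/0.579 + 3.81/0.190 + 5.97/1640 + 2.82/4.72 = 24.09 d.
q = Δh / Σ(b_i/K_i) = 5.85 / 24.09 = 0.2428 m/day.
In each layer the seepage velocity is v_i = q/n_i, so the layer transit time is t_i = b_i·n_i / q:
  layer 1 (weathered basalt): t_1 = 1.99 × 0.11 / 0.2428 = 0.9014 d
  layer 2 (silty sand): t_2 = 3.81 × 0.11 / 0.2428 = 1.726 d
  layer 3 (clean gravel): t_3 = 5.97 × 0.23 / 0.2428 = 5.655 d
  layer 4 (medium sand): t_4 = 2.82 × 0.30 / 0.2428 = 3.484 d
Total t = Σ t_i = 11.77 days.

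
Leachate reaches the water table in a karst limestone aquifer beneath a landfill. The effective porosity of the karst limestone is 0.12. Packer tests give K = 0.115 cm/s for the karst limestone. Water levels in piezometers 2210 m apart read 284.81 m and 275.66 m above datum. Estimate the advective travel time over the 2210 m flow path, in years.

1.76

Convert K: 0.115 cm/s × 864 = 99.36 m/day.
Hydraulic gradient i = (284.81 − 275.66) / 2210 = 9.15 / 2210 = 0.004140.
Darcy flux q = K · i = 99.36 × 0.004140 = 0.4114 m/day.
Seepage velocity v = q / n_e = 0.4114 / 0.12 = 3.428 m/day.
Travel time t = L / v = 2210 / 3.428 = 644.7 days = 1.765 years.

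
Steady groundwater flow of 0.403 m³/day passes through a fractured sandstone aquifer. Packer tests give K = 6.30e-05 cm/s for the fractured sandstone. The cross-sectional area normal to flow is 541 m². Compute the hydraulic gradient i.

Convert K: 6.30e-05 cm/s × 864 = 0.05443 m/day.
From Q = K·A·i, i = Q / (K·A) = 0.403 / (0.05443 × 541.0) = 0.01369.

0.0137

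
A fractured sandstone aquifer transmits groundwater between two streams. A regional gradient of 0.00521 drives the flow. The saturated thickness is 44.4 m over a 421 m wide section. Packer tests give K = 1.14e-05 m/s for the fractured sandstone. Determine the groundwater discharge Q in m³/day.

95.9

Convert K: 1.14e-05 m/s × 86400 = 0.9850 m/day.
Cross-sectional area A = 421 × 44.4 = 18692 m².
Hydraulic gradient i = 0.00521.
Darcy's law: Q = K · A · i = 0.9850 × 18692 × 0.005210 = 95.92 m³/day.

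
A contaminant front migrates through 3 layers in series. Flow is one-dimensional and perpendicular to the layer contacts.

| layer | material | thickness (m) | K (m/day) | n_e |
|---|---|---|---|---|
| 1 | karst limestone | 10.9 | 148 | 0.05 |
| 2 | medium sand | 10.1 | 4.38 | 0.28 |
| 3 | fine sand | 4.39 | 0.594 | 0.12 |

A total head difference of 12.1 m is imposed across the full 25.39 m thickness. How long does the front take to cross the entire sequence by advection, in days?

3.15

With flow normal to the layers, continuity requires the same specific discharge q through every layer.
Σ(b_i/K_i) = 10.9/148 + 10.1/4.38 + 4.39/0.594 = 9.770 d.
q = Δh / Σ(b_i/K_i) = 12.1 / 9.770 = 1.238 m/day.
In each layer the seepage velocity is v_i = q/n_i, so the layer transit time is t_i = b_i·n_i / q:
  layer 1 (karst limestone): t_1 = 10.9 × 0.05 / 1.238 = 0.4401 d
  layer 2 (medium sand): t_2 = 10.1 × 0.28 / 1.238 = 2.283 d
  layer 3 (fine sand): t_3 = 4.39 × 0.12 / 1.238 = 0.4254 d
Total t = Σ t_i = 3.149 days.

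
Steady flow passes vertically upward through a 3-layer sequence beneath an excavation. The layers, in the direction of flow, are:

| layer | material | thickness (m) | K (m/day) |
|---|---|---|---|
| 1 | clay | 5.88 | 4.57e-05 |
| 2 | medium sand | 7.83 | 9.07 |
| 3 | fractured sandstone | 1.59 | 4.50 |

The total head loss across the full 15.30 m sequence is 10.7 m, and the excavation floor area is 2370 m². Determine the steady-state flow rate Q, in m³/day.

0.197

Flow is perpendicular to layering, so the layers act in series and the equivalent K is the thickness-weighted harmonic mean.
Total thickness L = 5.88 + 7.83 + 1.59 = 15.30 m.
Σ(b_i/K_i) = 5.88/4.57e-05 + 7.83/9.07 + 1.59/4.50 = 1.287e+05 d.
K_eq = L / Σ(b_i/K_i) = 15.30 / 1.287e+05 = 0.0001189 m/day.
Q = K_eq · A · (Δh/L) = 0.0001189 × 2370 × (10.7/15.30) = 0.1971 m³/day.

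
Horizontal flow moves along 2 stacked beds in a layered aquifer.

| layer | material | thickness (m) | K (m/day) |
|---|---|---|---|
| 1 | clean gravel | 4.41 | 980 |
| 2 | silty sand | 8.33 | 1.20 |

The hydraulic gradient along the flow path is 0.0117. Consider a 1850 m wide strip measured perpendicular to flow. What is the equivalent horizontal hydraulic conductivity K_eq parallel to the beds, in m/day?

340

Flow is parallel to layering, so each bed carries its own Darcy discharge and the transmissivities add.
Σ(K_i·b_i) = 980×4.41 + 1.20×8.33 = 4332 m²/day.
Total thickness b = 12.74 m, so K_eq = Σ(K_i·b_i)/b = 340.0 m/day.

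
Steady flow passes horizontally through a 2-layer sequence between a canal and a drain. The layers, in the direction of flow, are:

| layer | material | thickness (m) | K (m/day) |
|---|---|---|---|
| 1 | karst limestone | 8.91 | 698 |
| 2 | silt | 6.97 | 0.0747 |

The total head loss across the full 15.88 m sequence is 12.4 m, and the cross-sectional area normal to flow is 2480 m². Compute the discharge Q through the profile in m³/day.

330

Flow is perpendicular to layering, so the layers act in series and the equivalent K is the thickness-weighted harmonic mean.
Total thickness L = 8.91 + 6.97 = 15.88 m.
Σ(b_i/K_i) = 8.91/698 + 6.97/0.0747 = 93.32 d.
K_eq = L / Σ(b_i/K_i) = 15.88 / 93.32 = 0.1702 m/day.
Q = K_eq · A · (Δh/L) = 0.1702 × 2480 × (12.4/15.88) = 329.5 m³/day.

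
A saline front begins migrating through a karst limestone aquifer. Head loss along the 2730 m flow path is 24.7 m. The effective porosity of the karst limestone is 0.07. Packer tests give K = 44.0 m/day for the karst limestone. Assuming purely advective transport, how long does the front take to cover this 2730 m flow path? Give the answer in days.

Hydraulic gradient i = Δh / L = 24.7 / 2730 = 0.009048.
Darcy flux q = K · i = 44.00 × 0.009048 = 0.3981 m/day.
Seepage velocity v = q / n_e = 0.3981 / 0.07 = 5.687 m/day.
Travel time t = L / v = 2730 / 5.687 = 480.0 days.

480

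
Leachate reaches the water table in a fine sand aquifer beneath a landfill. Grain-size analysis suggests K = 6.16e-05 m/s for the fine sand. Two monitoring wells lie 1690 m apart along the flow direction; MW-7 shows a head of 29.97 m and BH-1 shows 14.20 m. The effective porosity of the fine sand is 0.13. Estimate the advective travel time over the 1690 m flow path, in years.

Convert K: 6.16e-05 m/s × 86400 = 5.322 m/day.
Hydraulic gradient i = (29.97 − 14.20) / 1690 = 15.77 / 1690 = 0.009331.
Darcy flux q = K · i = 5.322 × 0.009331 = 0.04966 m/day.
Seepage velocity v = q / n_e = 0.04966 / 0.13 = 0.3820 m/day.
Travel time t = L / v = 1690 / 0.3820 = 4424 days = 12.11 years.

12.1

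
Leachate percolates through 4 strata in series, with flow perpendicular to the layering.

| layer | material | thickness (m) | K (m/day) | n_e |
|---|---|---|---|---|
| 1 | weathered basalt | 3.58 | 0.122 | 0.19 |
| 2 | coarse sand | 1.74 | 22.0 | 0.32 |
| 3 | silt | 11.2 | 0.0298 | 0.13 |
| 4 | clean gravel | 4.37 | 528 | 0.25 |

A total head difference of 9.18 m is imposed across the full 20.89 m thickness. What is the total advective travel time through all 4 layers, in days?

167

With flow normal to the layers, continuity requires the same specific discharge q through every layer.
Σ(b_i/K_i) = 3.58/0.122 + 1.74/22.0 + 11.2/0.0298 + 4.37/528 = 405.3 d.
q = Δh / Σ(b_i/K_i) = 9.18 / 405.3 = 0.02265 m/day.
In each layer the seepage velocity is v_i = q/n_i, so the layer transit time is t_i = b_i·n_i / q:
  layer 1 (weathered basalt): t_1 = 3.58 × 0.19 / 0.02265 = 30.03 d
  layer 2 (coarse sand): t_2 = 1.74 × 0.32 / 0.02265 = 24.58 d
  layer 3 (silt): t_3 = 11.2 × 0.13 / 0.02265 = 64.28 d
  layer 4 (clean gravel): t_4 = 4.37 × 0.25 / 0.02265 = 48.23 d
Total t = Σ t_i = 167.1 days.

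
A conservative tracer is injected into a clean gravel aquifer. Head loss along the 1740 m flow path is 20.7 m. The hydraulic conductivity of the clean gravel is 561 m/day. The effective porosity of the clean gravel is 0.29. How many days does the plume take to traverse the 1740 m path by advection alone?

Hydraulic gradient i = Δh / L = 20.7 / 1740 = 0.01190.
Darcy flux q = K · i = 561.0 × 0.01190 = 6.674 m/day.
Seepage velocity v = q / n_e = 6.674 / 0.29 = 23.01 m/day.
Travel time t = L / v = 1740 / 23.01 = 75.61 days.

75.6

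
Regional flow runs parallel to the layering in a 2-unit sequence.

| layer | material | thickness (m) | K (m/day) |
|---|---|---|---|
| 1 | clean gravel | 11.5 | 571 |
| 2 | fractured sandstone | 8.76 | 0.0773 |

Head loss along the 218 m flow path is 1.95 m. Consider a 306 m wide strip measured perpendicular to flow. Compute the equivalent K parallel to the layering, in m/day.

Flow is parallel to layering, so each bed carries its own Darcy discharge and the transmissivities add.
Σ(K_i·b_i) = 571×11.5 + 0.0773×8.76 = 6567 m²/day.
Total thickness b = 20.26 m, so K_eq = Σ(K_i·b_i)/b = 324.1 m/day.

324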